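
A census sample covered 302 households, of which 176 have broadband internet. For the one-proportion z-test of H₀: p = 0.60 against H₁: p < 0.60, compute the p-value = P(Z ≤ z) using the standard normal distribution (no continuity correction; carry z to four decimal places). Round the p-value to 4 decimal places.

Sample proportion p̂ = 176/302 = 0.58278.
SE₀ = √(0.60·0.40/302) = 0.028190.
Test statistic (full precision, shown to 4 dp): z = (176/302 − 0.60)/SE₀ ≈ -0.6108.
From the standard normal, P(Z ≤ z) = 0.2707.

p-value = 0.2707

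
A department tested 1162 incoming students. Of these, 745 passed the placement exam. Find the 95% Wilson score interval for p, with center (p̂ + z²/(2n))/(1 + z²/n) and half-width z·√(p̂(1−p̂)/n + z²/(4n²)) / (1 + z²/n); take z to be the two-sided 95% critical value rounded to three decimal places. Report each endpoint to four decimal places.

(0.6131, 0.6682)

Here p̂ = 745/1162 = 0.64114 and z = 1.960 (z² = 3.841600).
1 + z²/n = 1.003306.
Center = (0.64114 + 0.001653)/1.003306 = 0.64067.
Radicand: p̂(1−p̂)/n + z²/(4n²) = 0.000198004 + 0.000000711 = 0.000198715.
Half-width = z·√(radicand)/denom = 1.960·0.014097/1.003306 = 0.02754.
So the interval runs from 0.6131 to 0.6682.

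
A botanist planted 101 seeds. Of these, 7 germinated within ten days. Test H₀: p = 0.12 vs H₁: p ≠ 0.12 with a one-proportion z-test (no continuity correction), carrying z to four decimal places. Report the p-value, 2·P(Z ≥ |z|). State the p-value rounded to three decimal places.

p-value = 0.117

The sample proportion is 7/101 = 0.06931.
Under H₀, SE = √(p₀(1−p₀)/n) = √(0.12·0.88/101) = √0.001045545 = 0.032335.
Test statistic (full precision, shown to 4 dp): z = (7/101 − 0.12)/SE₀ ≈ -1.5678.
From the standard normal, 2·P(Z ≥ |z|) = 0.117.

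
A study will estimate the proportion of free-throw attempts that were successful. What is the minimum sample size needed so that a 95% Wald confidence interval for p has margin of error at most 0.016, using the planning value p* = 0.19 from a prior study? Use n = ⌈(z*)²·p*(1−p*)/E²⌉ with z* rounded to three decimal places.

The 95% critical value is z* = 1.960.
p*(1−p*) = 0.1539.
(z*)²·p*(1−p*)/E² = 3.841600·0.1539/0.000256 = 2309.462.
⌈2309.462⌉ = 2310.

n = 2310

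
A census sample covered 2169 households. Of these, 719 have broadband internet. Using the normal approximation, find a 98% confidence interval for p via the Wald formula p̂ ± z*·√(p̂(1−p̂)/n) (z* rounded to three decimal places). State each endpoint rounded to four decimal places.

(0.3080, 0.3550)

The sample proportion is 719/2169 = 0.33149.
SE(p̂) = √(0.33149·0.66851/2169) = 0.010108.
For 98% confidence, z* = 2.326.
Margin of error: 2.326 × 0.010108 = 0.02351.
So the interval runs from 0.3080 to 0.3550.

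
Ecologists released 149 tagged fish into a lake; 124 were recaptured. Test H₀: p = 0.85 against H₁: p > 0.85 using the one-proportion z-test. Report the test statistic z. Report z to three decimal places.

z = -0.608

Sample proportion p̂ = 124/149 = 0.83221.
SE₀ = √(0.85·0.15/149) = 0.029252.
z = (p̂ − p₀)/SE = (0.83221 − 0.85)/0.029252 = -0.608.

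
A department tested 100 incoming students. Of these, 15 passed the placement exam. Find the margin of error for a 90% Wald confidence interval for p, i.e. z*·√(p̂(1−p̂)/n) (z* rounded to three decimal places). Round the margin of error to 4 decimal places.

ME = 0.0587

p̂ = 15/100 = 0.15000.
SE(p̂) = √(0.15000·0.85000/100) = 0.035707.
For 90% confidence, z* = 1.645.
So ME = 0.0587.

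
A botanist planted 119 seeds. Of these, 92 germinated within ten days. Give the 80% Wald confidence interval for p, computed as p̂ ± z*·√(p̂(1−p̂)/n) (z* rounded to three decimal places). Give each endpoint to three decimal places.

p̂ = 92/119 = 0.77311.
Standard error of p̂: √(0.175411/119) = √0.001474045 = 0.038393.
For 80% confidence, z* = 1.282.
Margin = 1.282·0.038393 = 0.04922.
So the interval runs from 0.724 to 0.822.

(0.724, 0.822)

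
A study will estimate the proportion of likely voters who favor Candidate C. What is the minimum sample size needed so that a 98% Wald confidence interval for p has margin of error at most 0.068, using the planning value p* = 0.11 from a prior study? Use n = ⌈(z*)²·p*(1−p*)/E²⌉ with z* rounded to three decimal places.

The 98% critical value is z* = 2.326.
p*(1−p*) = 0.11·0.89 = 0.0979.
Required n before rounding: 5.410276 × 0.0979 / 0.068² = 114.547.
⌈114.547⌉ = 115.

n = 115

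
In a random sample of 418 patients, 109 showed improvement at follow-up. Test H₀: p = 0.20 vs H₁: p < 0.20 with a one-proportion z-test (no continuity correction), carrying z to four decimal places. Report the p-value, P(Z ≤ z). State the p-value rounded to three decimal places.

p-value = 0.999

Sample proportion p̂ = 109/418 = 0.26077.
Under H₀, SE = √(p₀(1−p₀)/n) = √(0.20·0.80/418) = √0.000382775 = 0.019565.
z = (p̂ − p₀)/SE = (109/418 − 0.20)/0.019565 ≈ 3.1059.
p-value = P(Z ≤ z) with z = 3.1059 → 0.999.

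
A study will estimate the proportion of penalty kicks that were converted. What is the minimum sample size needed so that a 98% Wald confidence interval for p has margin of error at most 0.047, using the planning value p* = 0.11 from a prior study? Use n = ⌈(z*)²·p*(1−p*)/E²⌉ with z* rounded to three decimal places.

n = 240

The 98% critical value is z* = 2.326.
p*(1−p*) = 0.11·0.89 = 0.0979.
Required n before rounding: 5.410276 × 0.0979 / 0.047² = 239.776.
Rounding up, n = 240.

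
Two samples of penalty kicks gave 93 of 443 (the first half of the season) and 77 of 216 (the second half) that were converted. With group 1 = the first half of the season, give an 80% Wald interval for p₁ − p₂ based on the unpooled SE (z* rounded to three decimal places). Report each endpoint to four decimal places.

(-0.1951, -0.0980)

p̂₁ = 93/443 = 0.20993, p̂₂ = 77/216 = 0.35648; p̂₁ − p̂₂ = -0.14655.
Unpooled SE = √(p̂₁(1−p̂₁)/n₁ + p̂₂(1−p̂₂)/n₂) = √(0.000374403 + 0.001062048) = 0.037901.
For 80% confidence, z* = 1.282. Margin of error = 0.04859.
So the interval runs from -0.1951 to -0.0980.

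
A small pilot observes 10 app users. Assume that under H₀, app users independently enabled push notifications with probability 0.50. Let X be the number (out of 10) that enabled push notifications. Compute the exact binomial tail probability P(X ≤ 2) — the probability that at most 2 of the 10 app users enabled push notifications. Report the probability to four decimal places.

X ~ Binomial(n=10, p=0.50).
P(X ≤ 2) = C(10,0)·0.50^0·0.50^10 + C(10,1)·0.50^1·0.50^9 + C(10,2)·0.50^2·0.50^8.
= 0.000977 + 0.009766 + 0.043945 = 0.0547.

P = 0.0547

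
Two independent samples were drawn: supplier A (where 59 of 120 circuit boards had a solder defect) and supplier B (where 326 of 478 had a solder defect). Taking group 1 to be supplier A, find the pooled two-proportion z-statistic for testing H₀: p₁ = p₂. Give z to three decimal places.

z = -3.893

p̂₁ = 59/120 = 0.49167, p̂₂ = 326/478 = 0.68201.
Pooled p̂ = (59+326)/(120+478) = 385/598 = 0.64381.
SE = √[p̂(1−p̂)(1/n₁+1/n₂)] = √[0.64381·0.35619·(1/120+1/478)] ≈ 0.048895.
z = -0.19034/0.048895 = -3.893.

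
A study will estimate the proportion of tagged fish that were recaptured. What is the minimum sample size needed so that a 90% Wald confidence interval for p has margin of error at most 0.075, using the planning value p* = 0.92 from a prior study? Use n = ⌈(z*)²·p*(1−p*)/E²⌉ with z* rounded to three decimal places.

For 90% confidence, z* = 1.645.
p*(1−p*) = 0.92·0.08 = 0.0736.
Required n before rounding: 2.706025 × 0.0736 / 0.075² = 35.407.
⌈35.407⌉ = 36.

n = 36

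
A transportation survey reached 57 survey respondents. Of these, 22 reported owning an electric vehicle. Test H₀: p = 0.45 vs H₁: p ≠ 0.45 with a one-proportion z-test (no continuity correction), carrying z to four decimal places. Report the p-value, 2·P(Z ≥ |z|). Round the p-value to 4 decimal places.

p-value = 0.3312

The sample proportion is 22/57 = 0.38596.
Under H₀, SE = √(p₀(1−p₀)/n) = √(0.45·0.55/57) = √0.004342105 = 0.065895.
z = (p̂ − p₀)/SE = (22/57 − 0.45)/0.065895 ≈ -0.9718.
From the standard normal, 2·P(Z ≥ |z|) = 0.3312.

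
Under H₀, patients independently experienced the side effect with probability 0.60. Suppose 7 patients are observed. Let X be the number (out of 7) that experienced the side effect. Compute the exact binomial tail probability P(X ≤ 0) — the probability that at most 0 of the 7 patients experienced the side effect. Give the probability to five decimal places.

P = 0.00164

X is binomial with n = 7 and p = 0.60.
P(X ≤ 0) = C(7,0)·0.60^0·0.40^7.
= 0.001638 = 0.00164.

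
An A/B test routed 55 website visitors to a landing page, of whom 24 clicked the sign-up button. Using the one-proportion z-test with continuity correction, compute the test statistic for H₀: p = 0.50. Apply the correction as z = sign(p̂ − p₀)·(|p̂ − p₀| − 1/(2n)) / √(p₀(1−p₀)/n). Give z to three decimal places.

The sample proportion is 24/55 = 0.43636. p̂ − p₀ = -0.063636.
Continuity correction 1/(2n) = 1/110 = 0.009091.
Corrected numerator: |-0.063636| − 0.009091 = 0.054545.
Null standard error: √(0.50·0.50/55) = √0.004545455 = 0.067420.
z = −0.054545/0.067420 = -0.809.

z = -0.809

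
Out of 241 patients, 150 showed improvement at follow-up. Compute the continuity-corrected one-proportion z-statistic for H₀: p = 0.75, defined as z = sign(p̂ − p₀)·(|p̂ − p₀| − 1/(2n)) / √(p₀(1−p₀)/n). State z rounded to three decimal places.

The sample proportion is 150/241 = 0.62241. p̂ − p₀ = -0.127593.
Continuity correction 1/(2n) = 1/482 = 0.002075.
Corrected numerator: |-0.127593| − 0.002075 = 0.125518.
Null standard error: √(0.75·0.25/241) = √0.000778008 = 0.027893.
z = (−)0.125518/0.027893 = -4.500.

z = -4.500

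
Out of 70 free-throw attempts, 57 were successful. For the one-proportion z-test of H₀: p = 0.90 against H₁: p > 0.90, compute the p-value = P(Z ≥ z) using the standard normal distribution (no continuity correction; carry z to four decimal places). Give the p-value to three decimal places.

p-value = 0.992

With x = 57 successes in n = 70, p̂ = 0.81429.
Under H₀, SE = √(p₀(1−p₀)/n) = √(0.90·0.10/70) = √0.001285714 = 0.035857.
Test statistic (full precision, shown to 4 dp): z = (57/70 − 0.90)/SE₀ ≈ -2.3905.
From the standard normal, P(Z ≥ z) = 0.992.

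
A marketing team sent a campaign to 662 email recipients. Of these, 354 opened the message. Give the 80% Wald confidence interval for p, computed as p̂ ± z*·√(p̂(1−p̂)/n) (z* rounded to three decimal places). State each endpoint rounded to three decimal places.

(0.510, 0.560)

With x = 354 successes in n = 662, p̂ = 0.53474.
SE(p̂) = √(0.53474·0.46526/662) = 0.019386.
For 80% confidence, z* = 1.282.
Margin of error: 1.282 × 0.019386 = 0.02485.
So the interval runs from 0.510 to 0.560.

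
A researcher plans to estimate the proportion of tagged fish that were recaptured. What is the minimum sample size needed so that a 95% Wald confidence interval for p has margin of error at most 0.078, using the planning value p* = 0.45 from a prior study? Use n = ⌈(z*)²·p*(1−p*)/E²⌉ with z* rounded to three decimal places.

The 95% critical value is z* = 1.960.
p*(1−p*) = 0.45·0.55 = 0.2475.
(z*)²·p*(1−p*)/E² = 3.841600·0.2475/0.006084 = 156.278.
Rounding up, n = 157.

n = 157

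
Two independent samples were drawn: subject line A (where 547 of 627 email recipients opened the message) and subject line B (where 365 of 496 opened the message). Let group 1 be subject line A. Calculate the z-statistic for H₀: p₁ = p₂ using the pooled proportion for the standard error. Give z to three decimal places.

Sample proportions: p̂₁ = 547/627 = 0.87241 and p̂₂ = 365/496 = 0.73589.
Pooling: p̂ = 912/1123 = 0.81211.
SE = √[p̂(1−p̂)(1/n₁+1/n₂)] = √[0.81211·0.18789·(1/627+1/496)] ≈ 0.023473.
z = (p̂₁ − p̂₂)/SE = (0.87241 − 0.73589)/0.023473 = 0.13652/0.023473 = 5.816.

z = 5.816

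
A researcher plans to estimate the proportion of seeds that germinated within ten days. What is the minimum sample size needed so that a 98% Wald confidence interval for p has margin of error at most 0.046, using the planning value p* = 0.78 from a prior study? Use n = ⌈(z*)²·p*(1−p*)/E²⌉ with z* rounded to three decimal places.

For 98% confidence, z* = 2.326.
p*(1−p*) = 0.1716.
(z*)²·p*(1−p*)/E² = 5.410276·0.1716/0.002116 = 438.754.
Rounding up, n = 439.

n = 439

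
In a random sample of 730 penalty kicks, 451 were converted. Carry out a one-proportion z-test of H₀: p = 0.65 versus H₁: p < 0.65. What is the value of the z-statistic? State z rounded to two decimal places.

z = -1.82

p̂ = 451/730 = 0.61781.
SE₀ = √(0.65·0.35/730) = 0.017653.
z = (0.61781 − 0.65)/0.017653 = -0.03219/0.017653 = -1.82.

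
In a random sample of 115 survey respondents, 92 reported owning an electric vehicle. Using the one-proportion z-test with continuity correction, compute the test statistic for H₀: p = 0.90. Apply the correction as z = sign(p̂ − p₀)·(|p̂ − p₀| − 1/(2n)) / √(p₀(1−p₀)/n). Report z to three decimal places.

z = -3.419

Sample proportion p̂ = 92/115 = 0.80000. p̂ − p₀ = -0.100000.
1/(2n) = 0.004348.
Corrected numerator: |-0.100000| − 0.004348 = 0.095652.
SE₀ = √(0.90·0.10/115) = 0.027975.
z = −0.095652/0.027975 = -3.419.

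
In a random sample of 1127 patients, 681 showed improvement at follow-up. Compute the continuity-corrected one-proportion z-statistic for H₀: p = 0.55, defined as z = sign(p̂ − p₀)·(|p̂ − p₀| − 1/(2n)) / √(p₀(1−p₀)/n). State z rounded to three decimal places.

With x = 681 successes in n = 1127, p̂ = 0.60426. p̂ − p₀ = 0.054259.
1/(2n) = 0.000444.
Corrected numerator: |0.054259| − 0.000444 = 0.053815.
Under H₀, SE = √(p₀(1−p₀)/n) = √(0.55·0.45/1127) = √0.000219610 = 0.014819.
z = (+)0.053815/0.014819 = 3.631.

z = 3.631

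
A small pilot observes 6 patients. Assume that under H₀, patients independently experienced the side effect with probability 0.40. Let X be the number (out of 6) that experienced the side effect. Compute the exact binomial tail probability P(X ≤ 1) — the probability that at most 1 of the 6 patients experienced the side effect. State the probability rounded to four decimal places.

X ~ Binomial(n=6, p=0.40).
P(X ≤ 1) = C(6,0)·0.40^0·0.60^6 + C(6,1)·0.40^1·0.60^5.
= 0.046656 + 0.186624 = 0.2333.

P = 0.2333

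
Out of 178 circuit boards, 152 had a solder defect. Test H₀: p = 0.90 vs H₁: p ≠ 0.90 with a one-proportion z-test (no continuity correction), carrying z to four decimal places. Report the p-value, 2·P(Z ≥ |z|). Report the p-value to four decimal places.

p-value = 0.0405

The sample proportion is 152/178 = 0.85393.
Null standard error: √(0.90·0.10/178) = √0.000505618 = 0.022486.
Test statistic (full precision, shown to 4 dp): z = (152/178 − 0.90)/SE₀ ≈ -2.0487.
p-value = 2·P(Z ≥ |z|) with z = -2.0487 → 0.0405.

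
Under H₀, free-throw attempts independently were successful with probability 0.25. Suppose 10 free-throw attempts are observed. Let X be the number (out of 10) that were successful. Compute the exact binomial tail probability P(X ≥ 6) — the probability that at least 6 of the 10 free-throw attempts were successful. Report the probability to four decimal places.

X ~ Binomial(n=10, p=0.25).
P(X ≥ 6) = Σ_{j=6}^{10} C(10,j)·0.25^j·0.75^{10−j}.
= 0.016222 + 0.003090 + 0.000386 + 0.000029 + 0.000001 = 0.0197.

P = 0.0197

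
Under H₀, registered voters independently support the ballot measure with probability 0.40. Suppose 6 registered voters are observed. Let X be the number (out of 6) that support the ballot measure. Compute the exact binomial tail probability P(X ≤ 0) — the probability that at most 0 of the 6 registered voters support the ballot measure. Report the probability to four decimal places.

P = 0.0467

X is binomial with n = 6 and p = 0.40.
P(X ≤ 0) = C(6,0)·0.40^0·0.60^6.
= 0.046656 = 0.0467.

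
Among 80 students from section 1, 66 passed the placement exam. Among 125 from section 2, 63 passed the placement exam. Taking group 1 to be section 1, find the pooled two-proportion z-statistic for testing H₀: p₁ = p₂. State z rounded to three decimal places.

p̂₁ = 66/80 = 0.82500, p̂₂ = 63/125 = 0.50400.
Pooling: p̂ = 129/205 = 0.62927.
Pooled SE = √[0.2332897·0.02050000] ≈ 0.069155.
z = (p̂₁ − p̂₂)/SE = (0.82500 − 0.50400)/0.069155 = 0.32100/0.069155 = 4.642.

z = 4.642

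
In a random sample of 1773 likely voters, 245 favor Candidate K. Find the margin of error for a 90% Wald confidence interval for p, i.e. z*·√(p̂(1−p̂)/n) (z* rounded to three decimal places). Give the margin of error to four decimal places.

Sample proportion p̂ = 245/1773 = 0.13818.
Standard error of p̂: √(0.119089/1773) = √0.000067168 = 0.008196.
z* = 1.645 at the 90% level.
So ME = 0.0135.

ME = 0.0135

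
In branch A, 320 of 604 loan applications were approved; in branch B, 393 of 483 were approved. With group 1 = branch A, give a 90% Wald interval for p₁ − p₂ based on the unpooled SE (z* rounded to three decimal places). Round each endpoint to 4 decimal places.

(-0.3282, -0.2395)

p̂₁ = 320/604 = 0.52980, p̂₂ = 393/483 = 0.81366; p̂₁ − p̂₂ = -0.28386.
Unpooled SE = √(p̂₁(1−p̂₁)/n₁ + p̂₂(1−p̂₂)/n₂) = √(0.000412437 + 0.000313902) = 0.026951.
z* = 1.645 at the 90% level. Margin of error = 0.04433.
Interval: -0.28386 ± 0.04433 → (-0.3282, -0.2395).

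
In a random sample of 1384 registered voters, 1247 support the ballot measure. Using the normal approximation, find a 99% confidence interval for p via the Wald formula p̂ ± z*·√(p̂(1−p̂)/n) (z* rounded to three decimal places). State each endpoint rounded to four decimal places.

With x = 1247 successes in n = 1384, p̂ = 0.90101.
SE = √(p̂(1−p̂)/n) = √(0.089190/1384) = 0.008028.
The 99% critical value is z* = 2.576.
Margin of error: 2.576 × 0.008028 = 0.02068.
So the interval runs from 0.8803 to 0.9217.

(0.8803, 0.9217)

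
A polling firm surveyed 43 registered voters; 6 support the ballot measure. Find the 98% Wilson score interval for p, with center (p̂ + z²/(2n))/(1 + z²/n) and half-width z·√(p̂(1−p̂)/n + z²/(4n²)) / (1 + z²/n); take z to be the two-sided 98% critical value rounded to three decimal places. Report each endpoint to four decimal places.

p̂ = 6/43 = 0.13953; z = 2.326, so z² = 5.410276.
1 + z²/n = 1.125820.
Center = (0.13953 + 0.062910)/1.125820 = 0.17982.
Radicand: p̂(1−p̂)/n + z²/(4n²) = 0.002792207 + 0.000731514 = 0.003523721.
Half-width = 2.326·√0.003523721/1.125820 = 0.12264.
CI: 0.17982 ± 0.12264 = (0.0572, 0.3025).

(0.0572, 0.3025)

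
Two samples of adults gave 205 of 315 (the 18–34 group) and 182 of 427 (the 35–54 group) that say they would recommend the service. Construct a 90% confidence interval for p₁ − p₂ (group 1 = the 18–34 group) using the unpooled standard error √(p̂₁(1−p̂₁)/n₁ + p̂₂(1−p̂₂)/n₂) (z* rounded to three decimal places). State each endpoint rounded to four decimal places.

p̂₁ = 0.65079, p̂₂ = 0.42623, so the observed difference is 0.22456.
SE = √(0.000721464 + 0.000572735) = √0.001294199 = 0.035975.
z* = 1.645 at the 90% level. Margin = 1.645·0.035975 = 0.05918.
Interval: 0.22456 ± 0.05918 → (0.1654, 0.2837).

(0.1654, 0.2837)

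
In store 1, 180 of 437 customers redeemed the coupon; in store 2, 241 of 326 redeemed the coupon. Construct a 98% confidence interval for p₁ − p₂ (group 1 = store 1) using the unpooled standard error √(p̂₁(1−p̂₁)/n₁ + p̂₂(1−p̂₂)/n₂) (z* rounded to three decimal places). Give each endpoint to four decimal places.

(-0.4061, -0.2486)

p̂₁ = 180/437 = 0.41190, p̂₂ = 241/326 = 0.73926; p̂₁ − p̂₂ = -0.32736.
Unpooled SE = √(p̂₁(1−p̂₁)/n₁ + p̂₂(1−p̂₂)/n₂) = √(0.000554321 + 0.000591266) = 0.033847.
The 98% critical value is z* = 2.326. Margin = 2.326·0.033847 = 0.07873.
CI: -0.32736 ± 0.07873 = (-0.4061, -0.2486).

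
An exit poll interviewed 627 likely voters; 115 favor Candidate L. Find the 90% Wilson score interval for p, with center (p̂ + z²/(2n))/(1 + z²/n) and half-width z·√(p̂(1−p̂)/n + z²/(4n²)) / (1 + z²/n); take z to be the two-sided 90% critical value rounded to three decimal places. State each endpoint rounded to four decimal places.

Here p̂ = 115/627 = 0.18341 and z = 1.645 (z² = 2.706025).
Denominator 1 + z²/n = 1 + 2.706025/627 = 1.004316.
Center = (0.18341 + 0.002158)/1.004316 = 0.18477.
Radicand: p̂(1−p̂)/n + z²/(4n²) = 0.000238872 + 0.000001721 = 0.000240593.
Half-width = z·√(radicand)/denom = 1.645·0.015511/1.004316 = 0.02541.
Interval: 0.18477 ± 0.02541 → (0.1594, 0.2102).

(0.1594, 0.2102)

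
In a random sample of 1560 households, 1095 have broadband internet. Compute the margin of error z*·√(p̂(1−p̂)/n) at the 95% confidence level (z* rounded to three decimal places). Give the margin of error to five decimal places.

ME = 0.02270

Sample proportion p̂ = 1095/1560 = 0.70192.
SE(p̂) = √(0.70192·0.29808/1560) = 0.011581.
z* = 1.960 at the 95% level.
ME = 1.960·0.011581 = 0.02270.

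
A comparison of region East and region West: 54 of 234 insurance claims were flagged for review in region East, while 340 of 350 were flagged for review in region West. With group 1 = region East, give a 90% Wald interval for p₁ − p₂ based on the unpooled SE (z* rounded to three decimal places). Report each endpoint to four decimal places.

(-0.7883, -0.6930)

p̂₁ = 0.23077, p̂₂ = 0.97143, so the observed difference is -0.74066.
Unpooled SE = √(p̂₁(1−p̂₁)/n₁ + p̂₂(1−p̂₂)/n₂) = √(0.000758610 + 0.000079300) = 0.028947.
For 90% confidence, z* = 1.645. Margin of error = 0.04762.
Interval: -0.74066 ± 0.04762 → (-0.7883, -0.6930).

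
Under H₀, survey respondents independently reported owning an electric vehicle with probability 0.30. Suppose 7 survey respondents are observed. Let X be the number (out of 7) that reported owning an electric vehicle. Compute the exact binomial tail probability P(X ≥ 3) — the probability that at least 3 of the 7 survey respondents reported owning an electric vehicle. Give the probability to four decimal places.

P = 0.3529

X ~ Binomial(n=7, p=0.30).
P(X ≥ 3) = Σ_{j=3}^{7} C(7,j)·0.30^j·0.70^{7−j}.
= 0.226894 + 0.097240 + 0.025005 + 0.003572 + 0.000219 = 0.3529.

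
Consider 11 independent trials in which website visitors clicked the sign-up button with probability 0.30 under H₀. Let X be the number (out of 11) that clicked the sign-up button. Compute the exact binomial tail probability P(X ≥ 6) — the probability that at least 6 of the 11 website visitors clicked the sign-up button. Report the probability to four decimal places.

P = 0.0782

X is binomial with n = 11 and p = 0.30.
P(X ≥ 6) = Σ_{j=6}^{11} C(11,j)·0.30^j·0.70^{11−j}.
= 0.056606 + 0.017328 + 0.003713 + 0.000530 + 0.000045 + 0.000002 = 0.0782.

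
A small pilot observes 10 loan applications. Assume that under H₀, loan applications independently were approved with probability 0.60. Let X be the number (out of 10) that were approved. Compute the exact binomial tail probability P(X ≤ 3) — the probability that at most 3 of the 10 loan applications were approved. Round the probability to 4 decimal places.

P = 0.0548

X ~ Binomial(n=10, p=0.60).
P(X ≤ 3) = C(10,0)·0.60^0·0.40^10 + C(10,1)·0.60^1·0.40^9 + C(10,2)·0.60^2·0.40^8 + C(10,3)·0.60^3·0.40^7.
= 0.000105 + 0.001573 + 0.010617 + 0.042467 = 0.0548.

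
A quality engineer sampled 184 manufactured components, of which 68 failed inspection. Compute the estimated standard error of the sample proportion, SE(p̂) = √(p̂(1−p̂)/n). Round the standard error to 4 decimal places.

Sample proportion p̂ = 68/184 = 0.36957.
p̂(1−p̂) = 0.232988.
SE = √(0.232988/184) = 0.0356.

SE = 0.0356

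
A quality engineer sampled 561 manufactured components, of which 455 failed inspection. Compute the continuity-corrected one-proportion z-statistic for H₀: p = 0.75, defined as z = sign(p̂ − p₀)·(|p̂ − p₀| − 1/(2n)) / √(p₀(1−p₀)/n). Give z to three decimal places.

The sample proportion is 455/561 = 0.81105. p̂ − p₀ = 0.061052.
1/(2n) = 0.000891.
Corrected numerator: |0.061052| − 0.000891 = 0.060161.
SE₀ = √(0.75·0.25/561) = 0.018282.
z = +0.060161/0.018282 = 3.291.

z = 3.291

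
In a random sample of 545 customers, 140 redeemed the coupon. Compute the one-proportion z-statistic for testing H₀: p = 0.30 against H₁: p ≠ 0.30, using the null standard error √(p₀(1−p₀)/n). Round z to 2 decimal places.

Sample proportion p̂ = 140/545 = 0.25688.
Null standard error: √(0.30·0.70/545) = √0.000385321 = 0.019630.
z = (p̂ − p₀)/SE = (0.25688 − 0.30)/0.019630 = -2.20.

z = -2.20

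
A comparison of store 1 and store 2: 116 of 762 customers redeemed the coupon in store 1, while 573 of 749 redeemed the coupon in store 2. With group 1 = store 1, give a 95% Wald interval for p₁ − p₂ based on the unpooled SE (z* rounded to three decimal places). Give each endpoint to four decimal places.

(-0.6524, -0.5731)

p̂₁ = 0.15223, p̂₂ = 0.76502, so the observed difference is -0.61279.
SE = √(0.000169366 + 0.000240006) = √0.000409372 = 0.020233.
The 95% critical value is z* = 1.960. Margin = 1.960·0.020233 = 0.03966.
Interval: -0.61279 ± 0.03966 → (-0.6524, -0.5731).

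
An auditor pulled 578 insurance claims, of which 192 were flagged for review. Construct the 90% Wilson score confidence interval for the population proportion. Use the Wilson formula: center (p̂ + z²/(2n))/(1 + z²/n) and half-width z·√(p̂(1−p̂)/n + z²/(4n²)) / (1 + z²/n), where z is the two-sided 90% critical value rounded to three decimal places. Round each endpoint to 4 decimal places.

(0.3008, 0.3651)

Here p̂ = 192/578 = 0.33218 and z = 1.645 (z² = 2.706025).
Denominator 1 + z²/n = 1 + 2.706025/578 = 1.004682.
Adjusted center: (0.33218 + z²/(2n))/1.004682 = 0.33296.
Radicand: p̂(1−p̂)/n + z²/(4n²) = 0.000383800 + 0.000002025 = 0.000385825.
Half-width = 1.645·√0.000385825/1.004682 = 0.03216.
CI: 0.33296 ± 0.03216 = (0.3008, 0.3651).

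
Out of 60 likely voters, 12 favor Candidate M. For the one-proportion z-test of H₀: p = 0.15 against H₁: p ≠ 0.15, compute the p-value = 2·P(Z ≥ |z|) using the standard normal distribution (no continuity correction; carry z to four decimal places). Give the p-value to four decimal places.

p-value = 0.2781

The sample proportion is 12/60 = 0.20000.
SE₀ = √(0.15·0.85/60) = 0.046098.
Test statistic (full precision, shown to 4 dp): z = (12/60 − 0.15)/SE₀ ≈ 1.0847.
From the standard normal, 2·P(Z ≥ |z|) = 0.2781.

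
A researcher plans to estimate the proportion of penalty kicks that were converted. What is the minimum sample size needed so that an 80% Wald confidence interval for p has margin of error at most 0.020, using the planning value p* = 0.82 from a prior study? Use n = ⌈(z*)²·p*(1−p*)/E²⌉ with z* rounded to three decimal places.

n = 607

For 80% confidence, z* = 1.282.
p*(1−p*) = 0.1476.
Required n before rounding: 1.643524 × 0.1476 / 0.020² = 606.460.
Rounding up, n = 607.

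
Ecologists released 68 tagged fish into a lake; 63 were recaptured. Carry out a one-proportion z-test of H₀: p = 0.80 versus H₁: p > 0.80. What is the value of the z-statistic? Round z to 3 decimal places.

z = 2.607

p̂ = 63/68 = 0.92647.
SE₀ = √(0.80·0.20/68) = 0.048507.
z = (p̂ − p₀)/SE = (0.92647 − 0.80)/0.048507 = 2.607.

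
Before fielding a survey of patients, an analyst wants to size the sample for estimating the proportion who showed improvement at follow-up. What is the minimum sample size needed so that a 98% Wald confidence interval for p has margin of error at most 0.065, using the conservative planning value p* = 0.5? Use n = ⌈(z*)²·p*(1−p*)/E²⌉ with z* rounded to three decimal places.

n = 321

z* = 2.326 at the 98% level.
p*(1−p*) = 0.2500.
Required n before rounding: 5.410276 × 0.2500 / 0.065² = 320.135.
Rounding up, n = 321.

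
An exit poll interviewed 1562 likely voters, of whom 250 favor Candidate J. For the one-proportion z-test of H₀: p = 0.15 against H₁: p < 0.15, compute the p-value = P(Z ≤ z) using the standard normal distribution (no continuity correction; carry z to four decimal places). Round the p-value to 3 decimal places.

The sample proportion is 250/1562 = 0.16005.
SE₀ = √(0.15·0.85/1562) = 0.009035.
z = (p̂ − p₀)/SE = (250/1562 − 0.15)/0.009035 ≈ 1.1125.
p-value = P(Z ≤ z) with z = 1.1125 → 0.867.

p-value = 0.867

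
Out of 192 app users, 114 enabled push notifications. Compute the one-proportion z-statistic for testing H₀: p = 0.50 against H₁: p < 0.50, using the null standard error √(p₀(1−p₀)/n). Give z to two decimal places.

z = 2.60

The sample proportion is 114/192 = 0.59375.
Under H₀, SE = √(p₀(1−p₀)/n) = √(0.50·0.50/192) = √0.001302083 = 0.036084.
z = (p̂ − p₀)/SE = (0.59375 − 0.50)/0.036084 = 2.60.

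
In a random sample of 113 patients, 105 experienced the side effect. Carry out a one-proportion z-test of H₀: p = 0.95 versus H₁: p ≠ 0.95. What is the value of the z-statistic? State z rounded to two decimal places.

z = -1.01

Sample proportion p̂ = 105/113 = 0.92920.
Null standard error: √(0.95·0.05/113) = √0.000420354 = 0.020503.
Test statistic: z = -0.02080/0.020503 = -1.01.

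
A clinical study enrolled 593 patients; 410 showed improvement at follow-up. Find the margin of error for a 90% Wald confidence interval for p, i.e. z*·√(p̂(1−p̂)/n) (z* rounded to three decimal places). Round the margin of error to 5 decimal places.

ME = 0.03120

p̂ = 410/593 = 0.69140.
SE = √(p̂(1−p̂)/n) = √(0.213366/593) = 0.018969.
z* = 1.645 at the 90% level.
Margin of error = z*·SE = 1.645 × 0.018969 = 0.03120.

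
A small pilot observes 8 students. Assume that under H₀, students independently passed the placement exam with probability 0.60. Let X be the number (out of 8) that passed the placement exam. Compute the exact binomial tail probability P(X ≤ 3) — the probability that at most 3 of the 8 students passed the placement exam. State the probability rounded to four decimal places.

X ~ Binomial(n=8, p=0.60).
P(X ≤ 3) = C(8,0)·0.60^0·0.40^8 + C(8,1)·0.60^1·0.40^7 + C(8,2)·0.60^2·0.40^6 + C(8,3)·0.60^3·0.40^5.
= 0.000655 + 0.007864 + 0.041288 + 0.123863 = 0.1737.

P = 0.1737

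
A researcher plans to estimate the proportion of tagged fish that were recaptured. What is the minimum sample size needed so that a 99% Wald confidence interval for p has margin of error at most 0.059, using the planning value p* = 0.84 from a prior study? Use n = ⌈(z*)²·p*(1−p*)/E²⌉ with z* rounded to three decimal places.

n = 257

The 99% critical value is z* = 2.576.
p*(1−p*) = 0.84·0.16 = 0.1344.
(z*)²·p*(1−p*)/E² = 6.635776·0.1344/0.003481 = 256.205.
Rounding up, n = 257.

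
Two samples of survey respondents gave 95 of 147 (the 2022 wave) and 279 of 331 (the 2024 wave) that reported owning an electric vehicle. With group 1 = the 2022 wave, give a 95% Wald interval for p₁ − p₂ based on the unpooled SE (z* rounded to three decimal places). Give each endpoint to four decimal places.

p̂₁ = 95/147 = 0.64626, p̂₂ = 279/331 = 0.84290; p̂₁ − p̂₂ = -0.19664.
SE = √(0.001555160 + 0.000400059) = √0.001955219 = 0.044218.
z* = 1.960 at the 95% level. Margin = 1.960·0.044218 = 0.08667.
Interval: -0.19664 ± 0.08667 → (-0.2833, -0.1100).

(-0.2833, -0.1100)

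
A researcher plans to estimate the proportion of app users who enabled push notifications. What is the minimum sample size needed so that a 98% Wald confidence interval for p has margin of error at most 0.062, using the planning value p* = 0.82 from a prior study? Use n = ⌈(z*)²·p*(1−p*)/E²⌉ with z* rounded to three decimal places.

For 98% confidence, z* = 2.326.
p*(1−p*) = 0.82·0.18 = 0.1476.
(z*)²·p*(1−p*)/E² = 5.410276·0.1476/0.003844 = 207.741.
Rounding up, n = 208.

n = 208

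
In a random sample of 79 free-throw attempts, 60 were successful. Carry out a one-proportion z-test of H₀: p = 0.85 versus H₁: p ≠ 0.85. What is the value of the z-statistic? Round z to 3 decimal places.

z = -2.253

With x = 60 successes in n = 79, p̂ = 0.75949.
SE₀ = √(0.85·0.15/79) = 0.040174.
z = (p̂ − p₀)/SE = (0.75949 − 0.85)/0.040174 = -2.253.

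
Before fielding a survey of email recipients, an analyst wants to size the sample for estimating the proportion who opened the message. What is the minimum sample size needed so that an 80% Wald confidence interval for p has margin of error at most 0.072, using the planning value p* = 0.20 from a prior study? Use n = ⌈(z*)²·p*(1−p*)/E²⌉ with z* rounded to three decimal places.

For 80% confidence, z* = 1.282.
p*(1−p*) = 0.20·0.80 = 0.1600.
Required n before rounding: 1.643524 × 0.1600 / 0.072² = 50.726.
Rounding up, n = 51.

n = 51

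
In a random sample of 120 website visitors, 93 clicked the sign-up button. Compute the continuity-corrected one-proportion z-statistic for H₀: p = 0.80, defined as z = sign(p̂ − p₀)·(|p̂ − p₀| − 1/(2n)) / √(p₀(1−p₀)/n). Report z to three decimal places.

z = -0.571

The sample proportion is 93/120 = 0.77500. p̂ − p₀ = -0.025000.
1/(2n) = 0.004167.
Corrected numerator: |-0.025000| − 0.004167 = 0.020833.
Under H₀, SE = √(p₀(1−p₀)/n) = √(0.80·0.20/120) = √0.001333333 = 0.036515.
z = (−)0.020833/0.036515 = -0.571.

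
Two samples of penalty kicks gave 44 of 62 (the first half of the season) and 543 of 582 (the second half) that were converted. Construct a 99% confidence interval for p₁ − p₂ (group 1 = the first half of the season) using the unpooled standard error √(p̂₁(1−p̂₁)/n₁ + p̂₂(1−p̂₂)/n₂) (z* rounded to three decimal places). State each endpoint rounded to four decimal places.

p̂₁ = 0.70968, p̂₂ = 0.93299, so the observed difference is -0.22331.
Unpooled SE = √(p̂₁(1−p̂₁)/n₁ + p̂₂(1−p̂₂)/n₂) = √(0.003323151 + 0.000107423) = 0.058571.
The 99% critical value is z* = 2.576. Margin of error = 0.15088.
Interval: -0.22331 ± 0.15088 → (-0.3742, -0.0724).

(-0.3742, -0.0724)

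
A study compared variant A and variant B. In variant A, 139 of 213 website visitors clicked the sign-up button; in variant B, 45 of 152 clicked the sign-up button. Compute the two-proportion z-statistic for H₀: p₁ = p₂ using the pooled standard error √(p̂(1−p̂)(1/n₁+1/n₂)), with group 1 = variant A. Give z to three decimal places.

z = 6.716

p̂₁ = 139/213 = 0.65258, p̂₂ = 45/152 = 0.29605.
Pooling: p̂ = 184/365 = 0.50411.
SE = √[p̂(1−p̂)(1/n₁+1/n₂)] = √[0.50411·0.49589·(1/213+1/152)] ≈ 0.053087.
z = 0.35653/0.053087 = 6.716.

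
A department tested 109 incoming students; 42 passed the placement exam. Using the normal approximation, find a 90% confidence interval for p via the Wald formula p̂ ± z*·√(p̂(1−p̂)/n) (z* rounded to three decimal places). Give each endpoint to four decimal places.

With x = 42 successes in n = 109, p̂ = 0.38532.
SE(p̂) = √(0.38532·0.61468/109) = 0.046615.
The 90% critical value is z* = 1.645.
Margin = 1.645·0.046615 = 0.07668.
So the interval runs from 0.3086 to 0.4620.

(0.3086, 0.4620)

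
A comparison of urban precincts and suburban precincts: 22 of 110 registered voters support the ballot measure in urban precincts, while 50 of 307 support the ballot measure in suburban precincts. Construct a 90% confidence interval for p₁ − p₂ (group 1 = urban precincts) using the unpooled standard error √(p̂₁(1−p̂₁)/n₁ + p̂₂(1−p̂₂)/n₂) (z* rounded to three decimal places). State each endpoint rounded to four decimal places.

(-0.0345, 0.1088)

p̂₁ = 0.20000, p̂₂ = 0.16287, so the observed difference is 0.03713.
Unpooled SE = √(p̂₁(1−p̂₁)/n₁ + p̂₂(1−p̂₂)/n₂) = √(0.001454545 + 0.000444107) = 0.043574.
The 90% critical value is z* = 1.645. Margin of error = 0.07168.
So the interval runs from -0.0345 to 0.1088.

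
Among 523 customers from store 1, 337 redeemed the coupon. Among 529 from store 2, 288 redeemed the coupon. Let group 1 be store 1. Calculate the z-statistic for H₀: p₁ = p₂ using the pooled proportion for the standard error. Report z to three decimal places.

z = 3.300

Sample proportions: p̂₁ = 337/523 = 0.64436 and p̂₂ = 288/529 = 0.54442.
Pooled p̂ = (337+288)/(523+529) = 625/1052 = 0.59411.
Pooled SE = √[0.2411440·0.00380241] ≈ 0.030281.
z = (p̂₁ − p̂₂)/SE = (0.64436 − 0.54442)/0.030281 = 0.09994/0.030281 = 3.300.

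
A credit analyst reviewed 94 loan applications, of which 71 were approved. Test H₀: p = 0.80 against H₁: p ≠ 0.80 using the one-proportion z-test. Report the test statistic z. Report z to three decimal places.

z = -1.083

The sample proportion is 71/94 = 0.75532.
Under H₀, SE = √(p₀(1−p₀)/n) = √(0.80·0.20/94) = √0.001702128 = 0.041257.
Test statistic: z = -0.04468/0.041257 = -1.083.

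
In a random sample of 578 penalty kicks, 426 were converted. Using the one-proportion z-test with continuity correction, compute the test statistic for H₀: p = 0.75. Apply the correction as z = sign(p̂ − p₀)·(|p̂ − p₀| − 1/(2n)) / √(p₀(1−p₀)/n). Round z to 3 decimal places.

z = -0.672

With x = 426 successes in n = 578, p̂ = 0.73702. p̂ − p₀ = -0.012976.
Continuity correction 1/(2n) = 1/1156 = 0.000865.
Corrected numerator: |-0.012976| − 0.000865 = 0.012111.
Under H₀, SE = √(p₀(1−p₀)/n) = √(0.75·0.25/578) = √0.000324394 = 0.018011.
z = −0.012111/0.018011 = -0.672.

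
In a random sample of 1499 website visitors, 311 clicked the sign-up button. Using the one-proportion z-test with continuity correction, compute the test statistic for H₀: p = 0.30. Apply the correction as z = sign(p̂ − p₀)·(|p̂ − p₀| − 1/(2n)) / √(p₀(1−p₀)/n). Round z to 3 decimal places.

z = -7.789

The sample proportion is 311/1499 = 0.20747. p̂ − p₀ = -0.092528.
Continuity correction 1/(2n) = 1/2998 = 0.000334.
Corrected numerator: |-0.092528| − 0.000334 = 0.092194.
Null standard error: √(0.30·0.70/1499) = √0.000140093 = 0.011836.
z = −0.092194/0.011836 = -7.789.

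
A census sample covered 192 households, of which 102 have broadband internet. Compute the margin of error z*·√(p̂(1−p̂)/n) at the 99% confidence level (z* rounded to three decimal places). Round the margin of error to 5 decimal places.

ME = 0.09277

p̂ = 102/192 = 0.53125.
SE(p̂) = √(0.53125·0.46875/192) = 0.036014.
z* = 2.576 at the 99% level.
ME = 2.576·0.036014 = 0.09277.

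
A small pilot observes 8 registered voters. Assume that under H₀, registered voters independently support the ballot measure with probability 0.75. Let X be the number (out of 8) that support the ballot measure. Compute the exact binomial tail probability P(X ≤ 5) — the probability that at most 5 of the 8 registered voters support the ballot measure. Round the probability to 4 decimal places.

P = 0.3215

X is binomial with n = 8 and p = 0.75.
P(X ≤ 5) = Σ_{j=0}^{5} C(8,j)·0.75^j·0.25^{8−j}.
= 0.000015 + 0.000366 + 0.003845 + 0.023071 + 0.086517 + 0.207642 = 0.3215.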